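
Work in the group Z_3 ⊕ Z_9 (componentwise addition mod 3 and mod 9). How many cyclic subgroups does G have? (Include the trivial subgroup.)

A cyclic subgroup of order d is generated by each of its φ(d) elements of order d, so the cyclic subgroups of order d number (#elements of order d)/φ(d).
Cyclic subgroups by order — order 1: 1; order 3: 4; order 9: 3.
Total: 8.

8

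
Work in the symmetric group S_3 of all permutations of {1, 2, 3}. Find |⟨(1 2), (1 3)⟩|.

6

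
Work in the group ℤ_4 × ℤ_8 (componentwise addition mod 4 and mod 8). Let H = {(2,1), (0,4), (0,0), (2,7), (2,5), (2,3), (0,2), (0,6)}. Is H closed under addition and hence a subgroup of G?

Yes

|H| = 8 divides |G| = 32, consistent with Lagrange.
H contains the identity, every element's inverse is in H, and H is closed under +: it is a subgroup.
In fact H = ⟨(2,1)⟩.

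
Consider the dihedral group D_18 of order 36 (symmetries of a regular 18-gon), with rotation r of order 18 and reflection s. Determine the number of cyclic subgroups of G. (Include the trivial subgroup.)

24

Each element a generates a cyclic subgroup ⟨a⟩; distinct elements may generate the same one (a cyclic group of order d has φ(d) generators).
Cyclic subgroups by order — order 1: 1; order 2: 19; order 3: 1; order 6: 1; order 9: 1; order 18: 1.
Total: 24.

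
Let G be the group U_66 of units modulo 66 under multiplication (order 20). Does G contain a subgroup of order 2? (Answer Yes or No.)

2 | 20. A subgroup of order 2 is {1, 23}.

Yes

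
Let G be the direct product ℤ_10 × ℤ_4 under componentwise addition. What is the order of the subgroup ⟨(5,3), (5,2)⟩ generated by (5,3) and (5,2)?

|⟨(5,3)⟩| = 4 and |⟨(5,2)⟩| = 2, so |H| is a multiple of lcm(4, 2) = 4 and divides |G| = 40.
Closing under the operation: H = {(0,0), (0,1), (0,2), (0,3), (5,0), (5,1), (5,2), (5,3)}, so |H| = 8.

8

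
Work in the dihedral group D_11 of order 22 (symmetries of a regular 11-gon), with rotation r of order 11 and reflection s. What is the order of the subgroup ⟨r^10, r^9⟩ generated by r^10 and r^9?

|⟨r^10⟩| = 11 and |⟨r^9⟩| = 11, so |H| is a multiple of lcm(11, 11) = 11 and divides |G| = 22.
Closing under the operation: H = {e, r, r^2, r^3, r^4, r^5, r^6, r^7, r^8, r^9, r^10}, so |H| = 11.

11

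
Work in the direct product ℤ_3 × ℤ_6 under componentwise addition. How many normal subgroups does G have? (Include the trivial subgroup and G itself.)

G is abelian, so every subgroup is normal.
G has 12 subgroups in total, hence 12 normal subgroups.

12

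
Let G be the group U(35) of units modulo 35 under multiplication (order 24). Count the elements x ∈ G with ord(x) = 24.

0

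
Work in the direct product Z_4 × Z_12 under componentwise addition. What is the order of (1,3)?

4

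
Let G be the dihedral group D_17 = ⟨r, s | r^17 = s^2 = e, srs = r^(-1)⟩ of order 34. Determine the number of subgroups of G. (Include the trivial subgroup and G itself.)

|G| = 34, so by Lagrange every subgroup order divides 34. Divisors: 1, 2, 17, 34.
Subgroups by order — order 1: 1; order 2: 17; order 17: 1; order 34: 1.
Total: 1 + 17 + 1 + 1 = 20.

20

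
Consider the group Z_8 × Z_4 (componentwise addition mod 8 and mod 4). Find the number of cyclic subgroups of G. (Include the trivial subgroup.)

14

A cyclic subgroup of order d is generated by each of its φ(d) elements of order d, so the cyclic subgroups of order d number (#elements of order d)/φ(d).
Cyclic subgroups by order — order 1: 1; order 2: 3; order 4: 6; order 8: 4.
Total: 14.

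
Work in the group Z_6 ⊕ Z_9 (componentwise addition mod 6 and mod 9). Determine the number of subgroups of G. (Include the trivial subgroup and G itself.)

20

|G| = 54, so by Lagrange every subgroup order divides 54. Divisors: 1, 2, 3, 6, 9, 18, 27, 54.
Subgroups by order — order 1: 1; order 2: 1; order 3: 4; order 6: 4; order 9: 4; order 18: 4; order 27: 1; order 54: 1.
Total: 1 + 1 + 4 + 4 + 4 + 4 + 1 + 1 = 20.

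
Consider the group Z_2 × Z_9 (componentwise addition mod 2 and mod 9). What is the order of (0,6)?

3

The order of (0,6) in Z_2 × Z_9 is lcm(ord(0) in Z_2, ord(6) in Z_9).
ord(0) = 1 and ord(6) = 3, so |⟨(0,6)⟩| = lcm(1, 3) = 3.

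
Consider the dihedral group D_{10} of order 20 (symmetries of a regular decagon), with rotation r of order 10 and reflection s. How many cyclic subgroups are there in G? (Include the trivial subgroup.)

Group the elements of G by the cyclic subgroup they generate; each cyclic subgroup of order d accounts for φ(d) elements.
Cyclic subgroups by order — order 1: 1; order 2: 11; order 5: 1; order 10: 1.
Total: 14.

14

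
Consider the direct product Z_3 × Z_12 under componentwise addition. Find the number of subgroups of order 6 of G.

|G| = 36 and 6 | 36, so subgroups of order 6 are possible by Lagrange.
The subgroups of order 6 are: {(0,0), (0,2), (0,4), (0,6), (0,8), (0,10)}; {(0,0), (0,6), (1,0), (1,6), (2,0), (2,6)}; {(0,0), (0,6), (1,4), (1,10), (2,2), (2,8)}; {(0,0), (0,6), (1,2), (1,8), (2,4), (2,10)}.
So G has 4 subgroups of order 6.

4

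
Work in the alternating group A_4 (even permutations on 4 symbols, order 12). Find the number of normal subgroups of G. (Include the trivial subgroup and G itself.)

3

G has 10 subgroups. Checking conjugation-invariance by order — order 1: 1/1 normal; order 2: 0/3 normal; order 3: 0/4 normal; order 4: 1/1 normal; order 12: 1/1 normal.
Total normal subgroups: 3.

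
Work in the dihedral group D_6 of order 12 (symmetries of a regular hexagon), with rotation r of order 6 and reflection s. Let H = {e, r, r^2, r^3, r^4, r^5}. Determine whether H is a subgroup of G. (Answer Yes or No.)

|H| = 6 divides |G| = 12, consistent with Lagrange.
H contains the identity, every element's inverse is in H, and H is closed under ·: it is a subgroup.
In fact H = ⟨r^5⟩.

Yes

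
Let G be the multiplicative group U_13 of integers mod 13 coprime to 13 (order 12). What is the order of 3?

3

Compute successive powers of 3 mod 13: 3, 9, 1; 3^3 ≡ 1 (mod 13).
So |⟨3⟩| = 3.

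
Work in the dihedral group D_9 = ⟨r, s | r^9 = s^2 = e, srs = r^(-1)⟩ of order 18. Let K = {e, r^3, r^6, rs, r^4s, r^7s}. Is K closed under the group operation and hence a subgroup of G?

|K| = 6 divides |G| = 18, consistent with Lagrange.
K contains the identity, every element's inverse is in K, and K is closed under ·: it is a subgroup.

Yes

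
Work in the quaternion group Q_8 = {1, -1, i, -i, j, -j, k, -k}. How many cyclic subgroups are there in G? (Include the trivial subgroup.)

5

Each element a generates a cyclic subgroup ⟨a⟩; distinct elements may generate the same one (a cyclic group of order d has φ(d) generators).
Cyclic subgroups by order — order 1: 1; order 2: 1; order 4: 3.
Total: 5.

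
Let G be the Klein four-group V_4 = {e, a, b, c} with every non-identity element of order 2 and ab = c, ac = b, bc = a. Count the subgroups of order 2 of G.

3

|G| = 4 and 2 | 4, so subgroups of order 2 are possible by Lagrange.
The subgroups of order 2 are: {e, a}; {e, b}; {e, c}.
So G has 3 subgroups of order 2.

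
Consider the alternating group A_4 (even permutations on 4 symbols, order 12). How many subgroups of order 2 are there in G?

|G| = 12 and 2 | 12, so subgroups of order 2 are possible by Lagrange.
The subgroups of order 2 are: {e, (1 2)(3 4)}; {e, (1 3)(2 4)}; {e, (1 4)(2 3)}.
So G has 3 subgroups of order 2.

3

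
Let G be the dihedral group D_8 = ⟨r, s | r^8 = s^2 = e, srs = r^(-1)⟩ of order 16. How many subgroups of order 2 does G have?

9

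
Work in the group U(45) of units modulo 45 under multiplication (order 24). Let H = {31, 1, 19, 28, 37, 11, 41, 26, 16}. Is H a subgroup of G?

|H| = 9 does not divide |G| = 24, so by Lagrange H is not a subgroup.

No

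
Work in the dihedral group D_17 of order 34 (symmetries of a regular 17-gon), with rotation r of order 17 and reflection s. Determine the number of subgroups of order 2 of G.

|G| = 34 and 2 | 34, so subgroups of order 2 are possible by Lagrange.
The subgroups of order 2 are: {e, r^10s}; {e, r^11s}; {e, r^12s}; {e, r^13s}; … (17 in all).
So G has 17 subgroups of order 2.

17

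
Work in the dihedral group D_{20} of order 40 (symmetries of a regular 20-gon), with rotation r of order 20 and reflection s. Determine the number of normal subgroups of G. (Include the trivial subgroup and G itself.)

G has 48 subgroups. Checking conjugation-invariance by order — order 1: 1/1 normal; order 2: 1/21 normal; order 4: 1/11 normal; order 5: 1/1 normal; order 8: 0/5 normal; order 10: 1/5 normal; order 20: 3/3 normal; order 40: 1/1 normal.
Total normal subgroups: 9.

9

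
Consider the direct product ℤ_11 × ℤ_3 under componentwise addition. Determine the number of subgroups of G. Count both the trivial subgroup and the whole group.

|G| = 33, so by Lagrange every subgroup order divides 33. Divisors: 1, 3, 11, 33.
Subgroups by order — order 1: 1; order 3: 1; order 11: 1; order 33: 1.
Total: 1 + 1 + 1 + 1 = 4.

4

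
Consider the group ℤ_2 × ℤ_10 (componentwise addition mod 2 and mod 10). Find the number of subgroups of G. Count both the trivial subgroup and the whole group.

10

|G| = 20, so by Lagrange every subgroup order divides 20. Divisors: 1, 2, 4, 5, 10, 20.
Subgroups by order — order 1: 1; order 2: 3; order 4: 1; order 5: 1; order 10: 3; order 20: 1.
Total: 1 + 3 + 1 + 1 + 3 + 1 = 10.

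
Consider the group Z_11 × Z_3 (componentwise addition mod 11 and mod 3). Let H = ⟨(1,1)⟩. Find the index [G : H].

1

|⟨(1,1)⟩| = 33 and |G| = 33.
By Lagrange, [G : H] = |G|/|H| = 33/33 = 1.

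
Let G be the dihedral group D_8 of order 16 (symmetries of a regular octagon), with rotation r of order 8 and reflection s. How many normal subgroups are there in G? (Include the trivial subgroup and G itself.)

G has 19 subgroups. Checking conjugation-invariance by order — order 1: 1/1 normal; order 2: 1/9 normal; order 4: 1/5 normal; order 8: 3/3 normal; order 16: 1/1 normal.
Total normal subgroups: 7.

7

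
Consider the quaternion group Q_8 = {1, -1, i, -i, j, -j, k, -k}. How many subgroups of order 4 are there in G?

3

|G| = 8 and 4 | 8, so subgroups of order 4 are possible by Lagrange.
The subgroups of order 4 are: {1, -1, i, -i}; {1, -1, j, -j}; {1, -1, k, -k}.
So G has 3 subgroups of order 4.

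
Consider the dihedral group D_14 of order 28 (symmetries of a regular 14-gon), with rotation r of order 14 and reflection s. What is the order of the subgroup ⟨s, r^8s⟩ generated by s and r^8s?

|⟨s⟩| = 2 and |⟨r^8s⟩| = 2, so |H| is a multiple of lcm(2, 2) = 2 and divides |G| = 28.
Closing under the operation: H = {e, r^2, r^4, r^6, r^8, r^10, r^12, s, r^2s, r^4s, r^6s, r^8s, r^10s, r^12s}, so |H| = 14.

14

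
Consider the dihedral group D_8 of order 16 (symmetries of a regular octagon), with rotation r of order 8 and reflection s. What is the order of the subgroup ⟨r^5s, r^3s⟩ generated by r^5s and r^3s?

8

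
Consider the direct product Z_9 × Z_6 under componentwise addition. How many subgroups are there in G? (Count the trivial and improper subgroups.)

20

|G| = 54, so by Lagrange every subgroup order divides 54. Divisors: 1, 2, 3, 6, 9, 18, 27, 54.
Subgroups by order — order 1: 1; order 2: 1; order 3: 4; order 6: 4; order 9: 4; order 18: 4; order 27: 1; order 54: 1.
Total: 1 + 1 + 4 + 4 + 4 + 4 + 1 + 1 = 20.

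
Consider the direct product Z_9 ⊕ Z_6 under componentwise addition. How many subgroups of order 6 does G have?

4

|G| = 54 and 6 | 54, so subgroups of order 6 are possible by Lagrange.
The subgroups of order 6 are: {(0,0), (0,1), (0,2), (0,3), (0,4), (0,5)}; {(0,0), (0,3), (3,0), (3,3), (6,0), (6,3)}; {(0,0), (0,3), (3,1), (3,4), (6,2), (6,5)}; {(0,0), (0,3), (3,2), (3,5), (6,1), (6,4)}.
So G has 4 subgroups of order 6.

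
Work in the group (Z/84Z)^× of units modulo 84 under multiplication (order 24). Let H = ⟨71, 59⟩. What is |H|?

|⟨71⟩| = 2 and |⟨59⟩| = 6, so |H| is a multiple of lcm(2, 6) = 6 and divides |G| = 24.
Closing under the operation: H = {1, 11, 13, 23, 25, 37, 47, 59, 61, 71, 73, 83}, so |H| = 12.

12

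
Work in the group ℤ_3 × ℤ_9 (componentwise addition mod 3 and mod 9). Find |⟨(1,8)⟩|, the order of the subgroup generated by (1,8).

The order of (1,8) in Z_3 × Z_9 is lcm(ord(1) in Z_3, ord(8) in Z_9).
ord(1) = 3 and ord(8) = 9, so |⟨(1,8)⟩| = lcm(3, 9) = 9.

9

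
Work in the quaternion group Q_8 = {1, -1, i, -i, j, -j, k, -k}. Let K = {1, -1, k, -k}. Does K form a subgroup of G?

|K| = 4 divides |G| = 8, consistent with Lagrange.
K contains the identity, every element's inverse is in K, and K is closed under ·: it is a subgroup.
In fact K = ⟨-k⟩.

Yes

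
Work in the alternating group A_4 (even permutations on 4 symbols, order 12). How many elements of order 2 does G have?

3

The elements of order 2 are: (1 2)(3 4), (1 3)(2 4), (1 4)(2 3).
That's 3.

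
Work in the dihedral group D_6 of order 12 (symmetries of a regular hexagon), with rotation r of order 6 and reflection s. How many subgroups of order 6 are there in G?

3

|G| = 12 and 6 | 12, so subgroups of order 6 are possible by Lagrange.
The subgroups of order 6 are: {e, r, r^2, r^3, r^4, r^5}; {e, r^2, r^4, s, r^2s, r^4s}; {e, r^2, r^4, rs, r^3s, r^5s}.
So G has 3 subgroups of order 6.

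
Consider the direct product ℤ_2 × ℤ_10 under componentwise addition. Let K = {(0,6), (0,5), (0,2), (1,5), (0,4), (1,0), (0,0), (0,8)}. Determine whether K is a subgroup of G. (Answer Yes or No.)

No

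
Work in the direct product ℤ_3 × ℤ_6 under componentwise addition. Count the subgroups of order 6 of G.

|G| = 18 and 6 | 18, so subgroups of order 6 are possible by Lagrange.
The subgroups of order 6 are: {(0,0), (0,1), (0,2), (0,3), (0,4), (0,5)}; {(0,0), (0,3), (1,0), (1,3), (2,0), (2,3)}; {(0,0), (0,3), (1,1), (1,4), (2,2), (2,5)}; {(0,0), (0,3), (1,2), (1,5), (2,1), (2,4)}.
So G has 4 subgroups of order 6.

4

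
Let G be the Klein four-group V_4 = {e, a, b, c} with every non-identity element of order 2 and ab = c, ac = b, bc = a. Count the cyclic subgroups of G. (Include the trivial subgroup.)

A cyclic subgroup of order d is generated by each of its φ(d) elements of order d, so the cyclic subgroups of order d number (#elements of order d)/φ(d).
Cyclic subgroups by order — order 1: 1; order 2: 3.
Total: 4.

4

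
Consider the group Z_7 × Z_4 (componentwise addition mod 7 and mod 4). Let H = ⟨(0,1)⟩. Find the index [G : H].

|⟨(0,1)⟩| = 4 and |G| = 28.
By Lagrange, [G : H] = |G|/|H| = 28/4 = 7.

7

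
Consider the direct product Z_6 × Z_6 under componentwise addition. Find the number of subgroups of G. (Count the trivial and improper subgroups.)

|G| = 36, so by Lagrange every subgroup order divides 36. Divisors: 1, 2, 3, 4, 6, 9, 12, 18, 36.
Subgroups by order — order 1: 1; order 2: 3; order 3: 4; order 4: 1; order 6: 12; order 9: 1; order 12: 4; order 18: 3; order 36: 1.
Total: 1 + 3 + 4 + 1 + 12 + 1 + 4 + 3 + 1 = 30.

30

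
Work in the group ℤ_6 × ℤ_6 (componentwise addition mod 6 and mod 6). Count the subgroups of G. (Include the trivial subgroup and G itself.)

|G| = 36, so by Lagrange every subgroup order divides 36. Divisors: 1, 2, 3, 4, 6, 9, 12, 18, 36.
Subgroups by order — order 1: 1; order 2: 3; order 3: 4; order 4: 1; order 6: 12; order 9: 1; order 12: 4; order 18: 3; order 36: 1.
Total: 1 + 3 + 4 + 1 + 12 + 1 + 4 + 3 + 1 = 30.

30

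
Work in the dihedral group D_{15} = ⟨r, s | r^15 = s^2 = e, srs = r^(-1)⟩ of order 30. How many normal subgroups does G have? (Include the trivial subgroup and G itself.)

G has 28 subgroups. Checking conjugation-invariance by order — order 1: 1/1 normal; order 2: 0/15 normal; order 3: 1/1 normal; order 5: 1/1 normal; order 6: 0/5 normal; order 10: 0/3 normal; order 15: 1/1 normal; order 30: 1/1 normal.
Total normal subgroups: 5.

5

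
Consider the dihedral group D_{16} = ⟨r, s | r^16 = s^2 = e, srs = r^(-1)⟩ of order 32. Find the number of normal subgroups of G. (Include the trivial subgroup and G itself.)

8

G has 36 subgroups. Checking conjugation-invariance by order — order 1: 1/1 normal; order 2: 1/17 normal; order 4: 1/9 normal; order 8: 1/5 normal; order 16: 3/3 normal; order 32: 1/1 normal.
Total normal subgroups: 8.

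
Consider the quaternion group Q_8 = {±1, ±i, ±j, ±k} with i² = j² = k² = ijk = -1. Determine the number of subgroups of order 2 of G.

1

|G| = 8 and 2 | 8, so subgroups of order 2 are possible by Lagrange.
The subgroups of order 2 are: {1, -1}.
So G has 1 subgroup of order 2.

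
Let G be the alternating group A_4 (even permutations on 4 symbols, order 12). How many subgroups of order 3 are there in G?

|G| = 12 and 3 | 12, so subgroups of order 3 are possible by Lagrange.
The subgroups of order 3 are: {e, (1 2 3), (1 3 2)}; {e, (1 2 4), (1 4 2)}; {e, (1 3 4), (1 4 3)}; {e, (2 3 4), (2 4 3)}.
So G has 4 subgroups of order 3.

4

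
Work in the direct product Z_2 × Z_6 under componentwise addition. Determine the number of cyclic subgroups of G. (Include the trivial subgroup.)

Group the elements of G by the cyclic subgroup they generate; each cyclic subgroup of order d accounts for φ(d) elements.
Cyclic subgroups by order — order 1: 1; order 2: 3; order 3: 1; order 6: 3.
Total: 8.

8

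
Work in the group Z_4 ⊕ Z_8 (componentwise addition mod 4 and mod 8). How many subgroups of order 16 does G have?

|G| = 32 and 16 | 32, so subgroups of order 16 are possible by Lagrange.
The subgroups of order 16 are: {(0,0), (0,1), (0,2), (0,3), (0,4), (0,5), (0,6), (0,7), (2,0), (2,1), (2,2), (2,3), (2,4), (2,5), (2,6), (2,7)}; {(0,0), (0,2), (0,4), (0,6), (1,0), (1,2), (1,4), (1,6), (2,0), (2,2), (2,4), (2,6), (3,0), (3,2), (3,4), (3,6)}; {(0,0), (0,2), (0,4), (0,6), (1,1), (1,3), (1,5), (1,7), (2,0), (2,2), (2,4), (2,6), (3,1), (3,3), (3,5), (3,7)}.
So G has 3 subgroups of order 16.

3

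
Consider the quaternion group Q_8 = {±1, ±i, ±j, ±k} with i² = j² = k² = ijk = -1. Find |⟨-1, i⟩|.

|⟨-1⟩| = 2 and |⟨i⟩| = 4, so |H| is a multiple of lcm(2, 4) = 4 and divides |G| = 8.
Closing under the operation: H = {1, -1, i, -i}, so |H| = 4.

4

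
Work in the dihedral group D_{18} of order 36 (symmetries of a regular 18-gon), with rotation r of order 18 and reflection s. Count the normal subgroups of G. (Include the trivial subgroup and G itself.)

9

G has 45 subgroups. Checking conjugation-invariance by order — order 1: 1/1 normal; order 2: 1/19 normal; order 3: 1/1 normal; order 4: 0/9 normal; order 6: 1/7 normal; order 9: 1/1 normal; order 12: 0/3 normal; order 18: 3/3 normal; order 36: 1/1 normal.
Total normal subgroups: 9.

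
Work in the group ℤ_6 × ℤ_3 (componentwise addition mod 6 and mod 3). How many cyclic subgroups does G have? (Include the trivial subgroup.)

A cyclic subgroup of order d is generated by each of its φ(d) elements of order d, so the cyclic subgroups of order d number (#elements of order d)/φ(d).
Cyclic subgroups by order — order 1: 1; order 2: 1; order 3: 4; order 6: 4.
Total: 10.

10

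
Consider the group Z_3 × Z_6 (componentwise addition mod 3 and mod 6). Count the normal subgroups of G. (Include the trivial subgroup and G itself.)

12

G is abelian, so every subgroup is normal.
G has 12 subgroups in total, hence 12 normal subgroups.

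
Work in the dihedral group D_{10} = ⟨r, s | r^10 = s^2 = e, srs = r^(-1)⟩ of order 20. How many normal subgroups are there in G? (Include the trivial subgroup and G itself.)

7

G has 22 subgroups. Checking conjugation-invariance by order — order 1: 1/1 normal; order 2: 1/11 normal; order 4: 0/5 normal; order 5: 1/1 normal; order 10: 3/3 normal; order 20: 1/1 normal.
Total normal subgroups: 7.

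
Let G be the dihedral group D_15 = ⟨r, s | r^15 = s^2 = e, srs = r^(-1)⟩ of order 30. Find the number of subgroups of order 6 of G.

5

|G| = 30 and 6 | 30, so subgroups of order 6 are possible by Lagrange.
The subgroups of order 6 are: {e, r^5, r^10, s, r^5s, r^10s}; {e, r^5, r^10, rs, r^6s, r^11s}; {e, r^5, r^10, r^2s, r^7s, r^12s}; {e, r^5, r^10, r^3s, r^8s, r^13s}; … (5 in all).
So G has 5 subgroups of order 6.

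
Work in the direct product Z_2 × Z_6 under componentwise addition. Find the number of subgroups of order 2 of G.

|G| = 12 and 2 | 12, so subgroups of order 2 are possible by Lagrange.
The subgroups of order 2 are: {(0,0), (0,3)}; {(0,0), (1,0)}; {(0,0), (1,3)}.
So G has 3 subgroups of order 2.

3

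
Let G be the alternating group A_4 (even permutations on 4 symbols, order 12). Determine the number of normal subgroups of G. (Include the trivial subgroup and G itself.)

G has 10 subgroups. Checking conjugation-invariance by order — order 1: 1/1 normal; order 2: 0/3 normal; order 3: 0/4 normal; order 4: 1/1 normal; order 12: 1/1 normal.
Total normal subgroups: 3.

3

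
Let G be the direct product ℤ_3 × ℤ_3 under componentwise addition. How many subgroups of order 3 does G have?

4

|G| = 9 and 3 | 9, so subgroups of order 3 are possible by Lagrange.
The subgroups of order 3 are: {(0,0), (0,1), (0,2)}; {(0,0), (1,0), (2,0)}; {(0,0), (1,1), (2,2)}; {(0,0), (1,2), (2,1)}.
So G has 4 subgroups of order 3.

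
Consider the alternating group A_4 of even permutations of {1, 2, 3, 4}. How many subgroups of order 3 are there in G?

|G| = 12 and 3 | 12, so subgroups of order 3 are possible by Lagrange.
The subgroups of order 3 are: {e, (1 2 3), (1 3 2)}; {e, (1 2 4), (1 4 2)}; {e, (1 3 4), (1 4 3)}; {e, (2 3 4), (2 4 3)}.
So G has 4 subgroups of order 3.

4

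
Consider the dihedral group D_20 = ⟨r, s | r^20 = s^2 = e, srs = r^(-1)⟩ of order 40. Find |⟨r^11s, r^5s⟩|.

|⟨r^11s⟩| = 2 and |⟨r^5s⟩| = 2, so |H| is a multiple of lcm(2, 2) = 2 and divides |G| = 40.
Closing under the operation: H = {e, r^2, r^4, r^6, r^8, r^10, r^12, r^14, r^16, r^18, rs, r^3s, r^5s, r^7s, r^9s, r^11s, r^13s, r^15s, r^17s, r^19s}, so |H| = 20.

20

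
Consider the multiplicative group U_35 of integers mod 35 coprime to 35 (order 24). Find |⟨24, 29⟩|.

12

|⟨24⟩| = 6 and |⟨29⟩| = 2, so |H| is a multiple of lcm(6, 2) = 6 and divides |G| = 24.
Closing under the operation: H = {1, 4, 6, 9, 11, 16, 19, 24, 26, 29, 31, 34}, so |H| = 12.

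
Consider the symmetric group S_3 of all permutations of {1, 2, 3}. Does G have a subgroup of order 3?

Yes

3 | 6. A subgroup of order 3 is {e, (1 2 3), (1 3 2)}.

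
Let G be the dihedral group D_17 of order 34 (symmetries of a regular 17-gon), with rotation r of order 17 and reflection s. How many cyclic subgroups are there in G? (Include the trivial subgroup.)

19

A cyclic subgroup of order d is generated by each of its φ(d) elements of order d, so the cyclic subgroups of order d number (#elements of order d)/φ(d).
Cyclic subgroups by order — order 1: 1; order 2: 17; order 17: 1.
Total: 19.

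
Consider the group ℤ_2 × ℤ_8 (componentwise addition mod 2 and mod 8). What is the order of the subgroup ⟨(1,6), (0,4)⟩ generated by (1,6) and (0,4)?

|⟨(1,6)⟩| = 4 and |⟨(0,4)⟩| = 2, so |H| is a multiple of lcm(4, 2) = 4 and divides |G| = 16.
Closing under the operation: H = {(0,0), (0,4), (1,2), (1,6)}, so |H| = 4.

4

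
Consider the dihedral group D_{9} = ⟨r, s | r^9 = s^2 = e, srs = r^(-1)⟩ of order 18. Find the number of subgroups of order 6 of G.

|G| = 18 and 6 | 18, so subgroups of order 6 are possible by Lagrange.
The subgroups of order 6 are: {e, r^3, r^6, r^2s, r^5s, r^8s}; {e, r^3, r^6, s, r^3s, r^6s}; {e, r^3, r^6, rs, r^4s, r^7s}.
So G has 3 subgroups of order 6.

3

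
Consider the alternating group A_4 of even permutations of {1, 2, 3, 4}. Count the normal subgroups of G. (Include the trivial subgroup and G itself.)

3

G has 10 subgroups. Checking conjugation-invariance by order — order 1: 1/1 normal; order 2: 0/3 normal; order 3: 0/4 normal; order 4: 1/1 normal; order 12: 1/1 normal.
Total normal subgroups: 3.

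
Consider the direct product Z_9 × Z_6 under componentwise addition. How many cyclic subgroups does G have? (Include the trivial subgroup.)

Group the elements of G by the cyclic subgroup they generate; each cyclic subgroup of order d accounts for φ(d) elements.
Cyclic subgroups by order — order 1: 1; order 2: 1; order 3: 4; order 6: 4; order 9: 3; order 18: 3.
Total: 16.

16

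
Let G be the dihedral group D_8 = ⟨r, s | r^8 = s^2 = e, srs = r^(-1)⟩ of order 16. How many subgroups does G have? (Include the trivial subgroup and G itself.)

|G| = 16, so by Lagrange every subgroup order divides 16. Divisors: 1, 2, 4, 8, 16.
Subgroups by order — order 1: 1; order 2: 9; order 4: 5; order 8: 3; order 16: 1.
Total: 1 + 9 + 5 + 3 + 1 = 19.

19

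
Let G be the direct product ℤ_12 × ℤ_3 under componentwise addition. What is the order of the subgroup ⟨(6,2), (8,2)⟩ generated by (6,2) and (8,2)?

|⟨(6,2)⟩| = 6 and |⟨(8,2)⟩| = 3, so |H| is a multiple of lcm(6, 3) = 6 and divides |G| = 36.
Closing under the operation: H = {(0,0), (0,1), (0,2), (2,0), (2,1), (2,2), (4,0), (4,1), (4,2), (6,0), (6,1), (6,2), (8,0), (8,1), (8,2), (10,0), (10,1), (10,2)}, so |H| = 18.

18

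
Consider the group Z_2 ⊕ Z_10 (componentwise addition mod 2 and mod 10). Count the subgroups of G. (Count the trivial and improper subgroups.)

10

|G| = 20, so by Lagrange every subgroup order divides 20. Divisors: 1, 2, 4, 5, 10, 20.
Subgroups by order — order 1: 1; order 2: 3; order 4: 1; order 5: 1; order 10: 3; order 20: 1.
Total: 1 + 3 + 1 + 1 + 3 + 1 = 10.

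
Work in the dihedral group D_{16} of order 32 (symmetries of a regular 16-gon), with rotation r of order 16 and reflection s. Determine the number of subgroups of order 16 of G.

|G| = 32 and 16 | 32, so subgroups of order 16 are possible by Lagrange.
The subgroups of order 16 are: {e, r, r^2, r^3, r^4, r^5, r^6, r^7, r^8, r^9, r^10, r^11, r^12, r^13, r^14, r^15}; {e, r^2, r^4, r^6, r^8, r^10, r^12, r^14, s, r^2s, r^4s, r^6s, r^8s, r^10s, r^12s, r^14s}; {e, r^2, r^4, r^6, r^8, r^10, r^12, r^14, rs, r^3s, r^5s, r^7s, r^9s, r^11s, r^13s, r^15s}.
So G has 3 subgroups of order 16.

3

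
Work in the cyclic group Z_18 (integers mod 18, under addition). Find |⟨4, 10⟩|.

|⟨4⟩| = 9 and |⟨10⟩| = 9, so |H| is a multiple of lcm(9, 9) = 9 and divides |G| = 18.
Closing under the operation: H = {0, 2, 4, 6, 8, 10, 12, 14, 16}, so |H| = 9.

9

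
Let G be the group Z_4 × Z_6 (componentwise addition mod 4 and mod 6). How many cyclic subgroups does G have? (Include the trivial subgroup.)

12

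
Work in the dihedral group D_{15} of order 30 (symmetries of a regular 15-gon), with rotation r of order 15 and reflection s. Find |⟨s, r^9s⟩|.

10

|⟨s⟩| = 2 and |⟨r^9s⟩| = 2, so |H| is a multiple of lcm(2, 2) = 2 and divides |G| = 30.
Closing under the operation: H = {e, r^3, r^6, r^9, r^12, s, r^3s, r^6s, r^9s, r^12s}, so |H| = 10.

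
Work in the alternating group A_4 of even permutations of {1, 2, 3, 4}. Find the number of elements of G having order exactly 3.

8

The elements of order 3 are: (2 3 4), (2 4 3), (1 2 3), (1 2 4), (1 3 2), (1 3 4), (1 4 2), (1 4 3).
That's 8.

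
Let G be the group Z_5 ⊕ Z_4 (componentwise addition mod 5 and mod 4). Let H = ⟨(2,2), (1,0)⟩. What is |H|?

|⟨(2,2)⟩| = 10 and |⟨(1,0)⟩| = 5, so |H| is a multiple of lcm(10, 5) = 10 and divides |G| = 20.
Closing under the operation: H = {(0,0), (0,2), (1,0), (1,2), (2,0), (2,2), (3,0), (3,2), (4,0), (4,2)}, so |H| = 10.

10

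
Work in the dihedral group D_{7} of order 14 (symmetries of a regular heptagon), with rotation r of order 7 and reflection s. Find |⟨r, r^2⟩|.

|⟨r⟩| = 7 and |⟨r^2⟩| = 7, so |H| is a multiple of lcm(7, 7) = 7 and divides |G| = 14.
Closing under the operation: H = {e, r, r^2, r^3, r^4, r^5, r^6}, so |H| = 7.

7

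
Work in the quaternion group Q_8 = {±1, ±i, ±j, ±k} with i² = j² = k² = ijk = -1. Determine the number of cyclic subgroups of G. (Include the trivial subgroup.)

5

A cyclic subgroup of order d is generated by each of its φ(d) elements of order d, so the cyclic subgroups of order d number (#elements of order d)/φ(d).
Cyclic subgroups by order — order 1: 1; order 2: 1; order 4: 3.
Total: 5.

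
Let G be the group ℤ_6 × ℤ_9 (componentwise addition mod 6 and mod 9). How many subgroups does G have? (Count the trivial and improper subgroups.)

|G| = 54, so by Lagrange every subgroup order divides 54. Divisors: 1, 2, 3, 6, 9, 18, 27, 54.
Subgroups by order — order 1: 1; order 2: 1; order 3: 4; order 6: 4; order 9: 4; order 18: 4; order 27: 1; order 54: 1.
Total: 1 + 1 + 4 + 4 + 4 + 4 + 1 + 1 = 20.

20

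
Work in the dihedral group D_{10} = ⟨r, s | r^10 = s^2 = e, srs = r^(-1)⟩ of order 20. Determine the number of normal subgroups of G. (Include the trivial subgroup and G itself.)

G has 22 subgroups. Checking conjugation-invariance by order — order 1: 1/1 normal; order 2: 1/11 normal; order 4: 0/5 normal; order 5: 1/1 normal; order 10: 3/3 normal; order 20: 1/1 normal.
Total normal subgroups: 7.

7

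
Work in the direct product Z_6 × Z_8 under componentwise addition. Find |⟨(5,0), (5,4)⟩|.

12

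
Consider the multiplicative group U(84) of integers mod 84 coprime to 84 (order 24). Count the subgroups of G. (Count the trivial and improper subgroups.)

|G| = 24, so by Lagrange every subgroup order divides 24. Divisors: 1, 2, 3, 4, 6, 8, 12, 24.
Subgroups by order — order 1: 1; order 2: 7; order 3: 1; order 4: 7; order 6: 7; order 8: 1; order 12: 7; order 24: 1.
Total: 1 + 7 + 1 + 7 + 7 + 1 + 7 + 1 = 32.

32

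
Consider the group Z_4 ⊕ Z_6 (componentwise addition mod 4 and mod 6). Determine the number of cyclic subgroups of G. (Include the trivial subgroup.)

Group the elements of G by the cyclic subgroup they generate; each cyclic subgroup of order d accounts for φ(d) elements.
Cyclic subgroups by order — order 1: 1; order 2: 3; order 3: 1; order 4: 2; order 6: 3; order 12: 2.
Total: 12.

12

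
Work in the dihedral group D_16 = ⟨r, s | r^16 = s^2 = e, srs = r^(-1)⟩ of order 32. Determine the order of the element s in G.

2

Computing powers of s: the smallest k with (s)^k = e is k = 2.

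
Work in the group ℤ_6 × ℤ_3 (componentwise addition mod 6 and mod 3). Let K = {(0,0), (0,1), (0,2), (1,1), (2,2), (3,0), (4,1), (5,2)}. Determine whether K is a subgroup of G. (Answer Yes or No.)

No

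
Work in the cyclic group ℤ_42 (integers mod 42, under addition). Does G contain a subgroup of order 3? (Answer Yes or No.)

Yes

3 | 42. A subgroup of order 3 is {0, 14, 28}.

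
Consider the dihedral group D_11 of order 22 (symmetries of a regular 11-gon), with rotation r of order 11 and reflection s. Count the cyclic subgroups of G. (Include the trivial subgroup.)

13

A cyclic subgroup of order d is generated by each of its φ(d) elements of order d, so the cyclic subgroups of order d number (#elements of order d)/φ(d).
Cyclic subgroups by order — order 1: 1; order 2: 11; order 11: 1.
Total: 13.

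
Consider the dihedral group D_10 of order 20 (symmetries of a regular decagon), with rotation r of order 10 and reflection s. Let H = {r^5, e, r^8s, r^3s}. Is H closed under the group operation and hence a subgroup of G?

Yes

|H| = 4 divides |G| = 20, consistent with Lagrange.
H contains the identity, every element's inverse is in H, and H is closed under ·: it is a subgroup.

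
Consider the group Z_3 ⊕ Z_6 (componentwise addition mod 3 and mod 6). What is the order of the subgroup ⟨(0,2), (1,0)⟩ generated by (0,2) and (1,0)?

|⟨(0,2)⟩| = 3 and |⟨(1,0)⟩| = 3, so |H| is a multiple of lcm(3, 3) = 3 and divides |G| = 18.
Closing under the operation: H = {(0,0), (0,2), (0,4), (1,0), (1,2), (1,4), (2,0), (2,2), (2,4)}, so |H| = 9.

9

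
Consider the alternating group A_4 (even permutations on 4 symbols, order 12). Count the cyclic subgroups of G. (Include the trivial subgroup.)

8

Group the elements of G by the cyclic subgroup they generate; each cyclic subgroup of order d accounts for φ(d) elements.
Cyclic subgroups by order — order 1: 1; order 2: 3; order 3: 4.
Total: 8.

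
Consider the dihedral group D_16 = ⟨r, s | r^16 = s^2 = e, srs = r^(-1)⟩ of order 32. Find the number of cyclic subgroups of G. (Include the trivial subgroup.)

21

A cyclic subgroup of order d is generated by each of its φ(d) elements of order d, so the cyclic subgroups of order d number (#elements of order d)/φ(d).
Cyclic subgroups by order — order 1: 1; order 2: 17; order 4: 1; order 8: 1; order 16: 1.
Total: 21.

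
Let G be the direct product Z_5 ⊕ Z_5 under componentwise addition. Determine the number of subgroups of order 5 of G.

|G| = 25 and 5 | 25, so subgroups of order 5 are possible by Lagrange.
The subgroups of order 5 are: {(0,0), (0,1), (0,2), (0,3), (0,4)}; {(0,0), (1,0), (2,0), (3,0), (4,0)}; {(0,0), (1,1), (2,2), (3,3), (4,4)}; {(0,0), (1,2), (2,4), (3,1), (4,3)}; … (6 in all).
So G has 6 subgroups of order 5.

6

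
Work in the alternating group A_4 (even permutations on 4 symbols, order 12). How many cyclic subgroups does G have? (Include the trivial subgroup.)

8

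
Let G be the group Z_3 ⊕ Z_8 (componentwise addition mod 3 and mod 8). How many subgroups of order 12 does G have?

|G| = 24 and 12 | 24, so subgroups of order 12 are possible by Lagrange.
The subgroups of order 12 are: {(0,0), (0,2), (0,4), (0,6), (1,0), (1,2), (1,4), (1,6), (2,0), (2,2), (2,4), (2,6)}.
So G has 1 subgroup of order 12.

1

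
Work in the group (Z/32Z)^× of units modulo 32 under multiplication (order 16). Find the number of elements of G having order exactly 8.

8

The elements of order 8 are: 3, 5, 11, 13, 19, 21, 27, 29.
That's 8.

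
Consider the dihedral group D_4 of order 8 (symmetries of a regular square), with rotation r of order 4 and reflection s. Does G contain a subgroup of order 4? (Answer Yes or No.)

4 | 8. A subgroup of order 4 is {e, r, r^2, r^3}.

Yes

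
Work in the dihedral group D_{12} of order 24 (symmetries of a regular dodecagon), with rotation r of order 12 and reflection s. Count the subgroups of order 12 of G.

3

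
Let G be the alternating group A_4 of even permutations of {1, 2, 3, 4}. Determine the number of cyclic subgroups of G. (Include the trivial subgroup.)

8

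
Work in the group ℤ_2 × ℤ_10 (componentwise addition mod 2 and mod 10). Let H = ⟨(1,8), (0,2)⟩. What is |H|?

10

|⟨(1,8)⟩| = 10 and |⟨(0,2)⟩| = 5, so |H| is a multiple of lcm(10, 5) = 10 and divides |G| = 20.
Closing under the operation: H = {(0,0), (0,2), (0,4), (0,6), (0,8), (1,0), (1,2), (1,4), (1,6), (1,8)}, so |H| = 10.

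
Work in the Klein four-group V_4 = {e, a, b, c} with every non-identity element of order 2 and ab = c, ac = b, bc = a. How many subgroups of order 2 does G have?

3

|G| = 4 and 2 | 4, so subgroups of order 2 are possible by Lagrange.
The subgroups of order 2 are: {e, a}; {e, b}; {e, c}.
So G has 3 subgroups of order 2.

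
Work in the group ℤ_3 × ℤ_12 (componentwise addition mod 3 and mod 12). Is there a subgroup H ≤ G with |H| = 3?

Yes

3 | 36. A subgroup of order 3 is {(0,0), (0,4), (0,8)}.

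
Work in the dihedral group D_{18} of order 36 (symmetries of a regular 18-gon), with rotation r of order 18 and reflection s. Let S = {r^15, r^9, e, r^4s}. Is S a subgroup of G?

No

r^15 ∈ S but its inverse r^3 ∉ S, so S is not a subgroup.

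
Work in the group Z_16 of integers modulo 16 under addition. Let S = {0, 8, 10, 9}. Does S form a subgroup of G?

No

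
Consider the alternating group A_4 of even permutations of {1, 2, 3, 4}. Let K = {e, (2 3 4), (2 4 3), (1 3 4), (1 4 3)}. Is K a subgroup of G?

No

|K| = 5 does not divide |G| = 12, so by Lagrange K is not a subgroup.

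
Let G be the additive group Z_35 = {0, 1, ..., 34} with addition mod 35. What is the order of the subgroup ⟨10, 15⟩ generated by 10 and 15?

7

|⟨10⟩| = 7 and |⟨15⟩| = 7, so |H| is a multiple of lcm(7, 7) = 7 and divides |G| = 35.
Closing under the operation: H = {0, 5, 10, 15, 20, 25, 30}, so |H| = 7.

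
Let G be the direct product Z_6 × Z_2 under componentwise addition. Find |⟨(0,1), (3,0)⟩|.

4

|⟨(0,1)⟩| = 2 and |⟨(3,0)⟩| = 2, so |H| is a multiple of lcm(2, 2) = 2 and divides |G| = 12.
Closing under the operation: H = {(0,0), (0,1), (3,0), (3,1)}, so |H| = 4.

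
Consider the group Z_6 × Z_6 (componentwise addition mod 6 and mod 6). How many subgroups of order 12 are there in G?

|G| = 36 and 12 | 36, so subgroups of order 12 are possible by Lagrange.
The subgroups of order 12 are: {(0,0), (0,1), (0,2), (0,3), (0,4), (0,5), (3,0), (3,1), (3,2), (3,3), (3,4), (3,5)}; {(0,0), (0,3), (1,0), (1,3), (2,0), (2,3), (3,0), (3,3), (4,0), (4,3), (5,0), (5,3)}; {(0,0), (0,3), (1,1), (1,4), (2,2), (2,5), (3,0), (3,3), (4,1), (4,4), (5,2), (5,5)}; {(0,0), (0,3), (1,2), (1,5), (2,1), (2,4), (3,0), (3,3), (4,2), (4,5), (5,1), (5,4)}.
So G has 4 subgroups of order 12.

4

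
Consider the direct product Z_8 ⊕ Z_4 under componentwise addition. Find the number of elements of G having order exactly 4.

An element (a,b) has order lcm(ord(a), ord(b)); count pairs with lcm equal to 4.
Enumerating gives 12 such elements.

12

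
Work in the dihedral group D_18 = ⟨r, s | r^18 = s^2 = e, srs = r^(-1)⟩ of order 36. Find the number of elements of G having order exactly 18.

6

The elements of order 18 are: r, r^5, r^7, r^11, r^13, r^17.
That's 6.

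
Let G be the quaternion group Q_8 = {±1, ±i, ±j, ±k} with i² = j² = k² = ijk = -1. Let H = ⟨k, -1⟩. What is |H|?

4

|⟨k⟩| = 4 and |⟨-1⟩| = 2, so |H| is a multiple of lcm(4, 2) = 4 and divides |G| = 8.
Closing under the operation: H = {1, -1, k, -k}, so |H| = 4.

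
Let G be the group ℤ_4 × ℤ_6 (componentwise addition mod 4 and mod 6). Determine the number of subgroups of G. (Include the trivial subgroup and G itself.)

16

|G| = 24, so by Lagrange every subgroup order divides 24. Divisors: 1, 2, 3, 4, 6, 8, 12, 24.
Subgroups by order — order 1: 1; order 2: 3; order 3: 1; order 4: 3; order 6: 3; order 8: 1; order 12: 3; order 24: 1.
Total: 1 + 3 + 1 + 3 + 3 + 1 + 3 + 1 = 16.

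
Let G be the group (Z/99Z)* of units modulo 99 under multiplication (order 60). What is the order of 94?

Compute successive powers of 94 mod 99: 94, 25, 73, 31, 43, 82, 85, 70, …; 94^30 ≡ 1 (mod 99).
So |⟨94⟩| = 30.

30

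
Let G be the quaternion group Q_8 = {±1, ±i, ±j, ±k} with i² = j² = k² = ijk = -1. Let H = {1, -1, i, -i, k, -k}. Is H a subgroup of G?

|H| = 6 does not divide |G| = 8, so by Lagrange H is not a subgroup.

No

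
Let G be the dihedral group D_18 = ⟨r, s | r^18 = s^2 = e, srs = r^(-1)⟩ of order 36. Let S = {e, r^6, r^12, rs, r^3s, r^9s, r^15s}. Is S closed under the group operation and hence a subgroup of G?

No

|S| = 7 does not divide |G| = 36, so by Lagrange S is not a subgroup.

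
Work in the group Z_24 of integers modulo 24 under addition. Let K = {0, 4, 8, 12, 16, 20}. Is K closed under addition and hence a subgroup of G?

|K| = 6 divides |G| = 24, consistent with Lagrange.
K contains the identity, every element's inverse is in K, and K is closed under +: it is a subgroup.
In fact K = ⟨4⟩.

Yes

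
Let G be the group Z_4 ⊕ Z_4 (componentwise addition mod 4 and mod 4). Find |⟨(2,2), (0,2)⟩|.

|⟨(2,2)⟩| = 2 and |⟨(0,2)⟩| = 2, so |H| is a multiple of lcm(2, 2) = 2 and divides |G| = 16.
Closing under the operation: H = {(0,0), (0,2), (2,0), (2,2)}, so |H| = 4.

4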